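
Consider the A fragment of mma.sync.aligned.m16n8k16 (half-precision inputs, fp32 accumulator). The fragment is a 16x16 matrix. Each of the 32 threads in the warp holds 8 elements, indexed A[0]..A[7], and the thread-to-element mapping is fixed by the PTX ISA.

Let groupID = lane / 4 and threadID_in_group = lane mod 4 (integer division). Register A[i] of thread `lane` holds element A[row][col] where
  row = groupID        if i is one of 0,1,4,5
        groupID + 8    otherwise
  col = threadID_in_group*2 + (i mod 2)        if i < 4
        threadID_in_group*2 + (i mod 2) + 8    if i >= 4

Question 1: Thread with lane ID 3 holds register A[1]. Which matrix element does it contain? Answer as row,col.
0,7

lane 3: gid=0 (3/4), tid=3 (3%4)
i=1: r=0+0=0, c=3*2+1+0=7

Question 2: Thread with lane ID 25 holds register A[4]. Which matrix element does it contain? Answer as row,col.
L=25→G=25>>2=6, T=25&3=1
[4]→row 6+0=6  col 1·2+0+8=10

6,10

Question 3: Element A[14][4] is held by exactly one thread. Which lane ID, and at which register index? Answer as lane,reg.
26,2

r=14⇒gr=6,Rb=1  c=4⇒Cb=0,th=2,odd=0
L=6*4+2=26  i=0*4+1*2+0=2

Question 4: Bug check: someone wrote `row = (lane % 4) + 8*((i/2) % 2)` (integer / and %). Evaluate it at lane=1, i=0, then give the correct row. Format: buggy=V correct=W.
`(lane % 4) + 8*((i/2) % 2)`[1,0]->1
lane 1: g=0 (1/4), t=1 (1%4)
i=0: r=0+0=0, c=1*2+0+0=2
row: 1 vs 0

buggy=1 correct=0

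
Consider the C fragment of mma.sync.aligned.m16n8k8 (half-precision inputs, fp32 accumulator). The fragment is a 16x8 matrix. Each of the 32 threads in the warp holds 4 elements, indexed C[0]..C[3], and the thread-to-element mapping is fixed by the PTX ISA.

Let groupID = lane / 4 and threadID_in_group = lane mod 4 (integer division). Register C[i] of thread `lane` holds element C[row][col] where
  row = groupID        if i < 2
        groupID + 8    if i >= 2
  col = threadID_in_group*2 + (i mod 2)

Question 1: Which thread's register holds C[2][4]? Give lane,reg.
r: 2->gid=2,r8=0  c: 4->tid=2,i&1=0
L=2*4+2=10  i=0*2+0=0

10,0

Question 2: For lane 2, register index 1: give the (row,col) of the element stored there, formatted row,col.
lane 2->2/4=0, 2 mod 4=2
i=1  r:0+0->0  c:2·2+1->5

0,5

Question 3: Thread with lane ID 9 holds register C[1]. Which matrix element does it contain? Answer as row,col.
2,3

9: grp=2,tig=1
[1] (2+0,1*2+1) = (2,3)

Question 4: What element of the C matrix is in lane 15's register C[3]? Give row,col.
lane 15→15/4=3, 15 mod 4=3
i=3  r:3+8→11  c:2·3+1→7

11,7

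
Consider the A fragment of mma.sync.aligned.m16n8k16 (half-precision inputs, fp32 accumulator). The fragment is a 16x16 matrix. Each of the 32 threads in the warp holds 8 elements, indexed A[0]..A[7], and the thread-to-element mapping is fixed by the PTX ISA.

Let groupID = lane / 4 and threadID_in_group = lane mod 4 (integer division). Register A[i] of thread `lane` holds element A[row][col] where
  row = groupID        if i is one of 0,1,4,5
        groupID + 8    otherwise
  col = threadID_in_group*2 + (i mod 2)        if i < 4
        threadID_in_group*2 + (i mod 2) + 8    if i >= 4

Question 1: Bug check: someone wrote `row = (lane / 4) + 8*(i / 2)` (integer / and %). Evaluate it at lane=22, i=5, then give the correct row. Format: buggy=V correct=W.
`(lane / 4) + 8*(i / 2)`[22,5]=>21
lane 22: grp=5 (22/4), tig=2 (22%4)
i=5: r=5+0=5, c=2*2+1+8=13
row: 21 vs 5

buggy=21 correct=5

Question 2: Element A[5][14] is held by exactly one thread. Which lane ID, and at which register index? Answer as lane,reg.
r: 5->gid=5,r8=0  c: 14->c8=1,tid=3,i&1=0
L=5*4+3=23  i=1*4+0*2+0=4

23,4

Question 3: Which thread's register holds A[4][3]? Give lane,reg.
17,1

r=4→G=4,rhi=0  c=3→chi=0,T=1,p=1
L=4*4+1=17  i=0*4+0*2+1=1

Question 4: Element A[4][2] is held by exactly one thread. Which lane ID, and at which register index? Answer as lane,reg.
r=4→G=4,rhi=0  c=2→chi=0,T=1,p=0
L=4*4+1=17  i=0*4+0*2+0=0

17,0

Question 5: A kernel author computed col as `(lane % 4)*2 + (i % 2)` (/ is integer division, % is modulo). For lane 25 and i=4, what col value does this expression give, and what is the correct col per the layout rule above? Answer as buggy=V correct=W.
`(lane % 4)*2 + (i % 2)`[25,4]→2
L=25→G=25>>2=6, T=25&3=1
[4]→row 6+0=6  col 1·2+0+8=10
col: 2 vs 10

buggy=2 correct=10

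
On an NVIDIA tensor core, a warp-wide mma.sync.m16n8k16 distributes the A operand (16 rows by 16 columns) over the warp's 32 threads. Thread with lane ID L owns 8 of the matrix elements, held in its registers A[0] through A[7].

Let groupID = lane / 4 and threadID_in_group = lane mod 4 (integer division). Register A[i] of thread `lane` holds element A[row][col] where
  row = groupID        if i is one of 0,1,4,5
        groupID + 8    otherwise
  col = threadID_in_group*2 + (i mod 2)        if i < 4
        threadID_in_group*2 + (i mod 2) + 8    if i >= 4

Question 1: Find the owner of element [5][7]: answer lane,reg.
r: 5->gid=5,r8=0  c: 7->c8=0,tid=3,i&1=1
L=5*4+3=23  i=0*4+0*2+1=1

23,1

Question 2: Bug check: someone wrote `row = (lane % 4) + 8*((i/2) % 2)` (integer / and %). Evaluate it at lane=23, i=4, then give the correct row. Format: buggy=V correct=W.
`(lane % 4) + 8*((i/2) % 2)`[23,4]=>3
L=23=>grp=23>>2=5, tig=23&3=3
[4]=>row 5+0=5  col 3·2+0+8=14
row: 3 vs 5

buggy=3 correct=5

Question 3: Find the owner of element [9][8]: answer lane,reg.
r=9⇒gr=1,Rb=1  c=8⇒Cb=1,th=0,odd=0
L=1*4+0=4  i=1*4+1*2+0=6

4,6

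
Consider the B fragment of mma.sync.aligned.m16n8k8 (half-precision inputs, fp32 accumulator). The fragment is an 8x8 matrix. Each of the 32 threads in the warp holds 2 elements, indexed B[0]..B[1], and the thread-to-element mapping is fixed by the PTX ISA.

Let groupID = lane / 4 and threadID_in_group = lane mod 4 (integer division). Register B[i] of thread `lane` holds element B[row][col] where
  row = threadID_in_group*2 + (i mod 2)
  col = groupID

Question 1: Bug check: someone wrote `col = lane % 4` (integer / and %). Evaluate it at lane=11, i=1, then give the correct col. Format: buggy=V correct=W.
buggy=3 correct=2

`lane % 4`[11,1]->3
L=11->gid=11>>2=2, tid=11&3=3
[1]->row 3·2+1=7  col gid=2
col: 3 vs 2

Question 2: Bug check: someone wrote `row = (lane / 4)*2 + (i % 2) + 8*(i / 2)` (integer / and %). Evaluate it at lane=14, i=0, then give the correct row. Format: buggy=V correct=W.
`(lane / 4)*2 + (i % 2) + 8*(i / 2)`[14,0]->6
lane 14->14/4=3, 14 mod 4=2
i=0  r:2·2+0->4  c:3
row: 6 vs 4

buggy=6 correct=4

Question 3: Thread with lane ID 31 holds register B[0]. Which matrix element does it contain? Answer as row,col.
6,7

31: grp=7,tig=3
[0] (3*2+0,7) = (6,7)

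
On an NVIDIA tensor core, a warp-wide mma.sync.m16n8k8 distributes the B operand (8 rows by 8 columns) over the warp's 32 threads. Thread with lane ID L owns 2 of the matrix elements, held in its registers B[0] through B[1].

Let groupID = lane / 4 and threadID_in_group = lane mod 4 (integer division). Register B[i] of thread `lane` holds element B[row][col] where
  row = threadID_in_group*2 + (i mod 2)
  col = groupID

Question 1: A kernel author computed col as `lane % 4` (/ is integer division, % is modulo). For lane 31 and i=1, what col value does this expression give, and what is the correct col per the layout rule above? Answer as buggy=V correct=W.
`lane % 4`[31,1]->3
lane 31->31/4=7, 31 mod 4=3
i=1  r:2·3+1->7  c:7
col: 3 vs 7

buggy=3 correct=7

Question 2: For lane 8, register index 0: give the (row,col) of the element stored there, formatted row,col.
0,2

8: gid=2,tid=0
[0] (0*2+0,2) = (0,2)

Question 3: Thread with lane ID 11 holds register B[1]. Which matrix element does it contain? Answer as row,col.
lane 11: gr=2 (11/4), th=3 (11%4)
i=1: r=3*2+1=7, c=gr=2

7,2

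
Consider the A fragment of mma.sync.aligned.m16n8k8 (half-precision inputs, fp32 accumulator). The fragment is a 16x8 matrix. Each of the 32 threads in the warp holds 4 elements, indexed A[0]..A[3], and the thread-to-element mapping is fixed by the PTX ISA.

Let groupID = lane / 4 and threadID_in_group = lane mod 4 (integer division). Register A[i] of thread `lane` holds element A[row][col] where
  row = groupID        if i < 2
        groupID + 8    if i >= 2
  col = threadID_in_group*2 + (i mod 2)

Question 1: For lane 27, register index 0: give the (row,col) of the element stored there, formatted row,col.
6,6

27: gr=6,th=3
[0] (6+0,3*2+0) = (6,6)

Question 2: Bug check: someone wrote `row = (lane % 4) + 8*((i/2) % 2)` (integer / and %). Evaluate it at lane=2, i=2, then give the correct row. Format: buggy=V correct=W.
`(lane % 4) + 8*((i/2) % 2)`[2,2]⇒10
2: gr=0,th=2
[2] (0+8,2*2+0) = (8,4)
row: 10 vs 8

buggy=10 correct=8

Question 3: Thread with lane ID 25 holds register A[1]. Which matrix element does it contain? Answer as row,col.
6,3

25: gid=6,tid=1
[1] (6+0,1*2+1) = (6,3)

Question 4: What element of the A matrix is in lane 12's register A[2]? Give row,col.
12: grp=3,tig=0
[2] (3+8,0*2+0) = (11,0)

11,0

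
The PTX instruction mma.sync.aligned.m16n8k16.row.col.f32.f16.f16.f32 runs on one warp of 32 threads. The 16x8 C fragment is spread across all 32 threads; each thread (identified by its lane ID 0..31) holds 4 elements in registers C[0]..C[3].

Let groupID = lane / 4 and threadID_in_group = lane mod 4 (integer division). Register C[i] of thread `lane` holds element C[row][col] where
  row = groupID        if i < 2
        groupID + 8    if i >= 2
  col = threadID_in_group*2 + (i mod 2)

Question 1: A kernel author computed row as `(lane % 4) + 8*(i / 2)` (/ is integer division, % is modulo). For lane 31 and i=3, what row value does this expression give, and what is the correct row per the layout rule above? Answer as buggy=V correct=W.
buggy=11 correct=15

`(lane % 4) + 8*(i / 2)`[31,3]=>11
lane 31=>31/4=7, 31 mod 4=3
i=3  r:7+8=>15  c:2·3+1=>7
row: 11 vs 15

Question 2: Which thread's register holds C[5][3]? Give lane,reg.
21,1

r: 5->gid=5,r8=0  c: 3->tid=1,i&1=1
L=5*4+1=21  i=0*2+1=1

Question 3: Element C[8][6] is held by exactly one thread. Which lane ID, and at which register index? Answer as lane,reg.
3,2

r=8→G=0,rhi=1  c=6→T=3,p=0
L=0*4+3=3  i=1*2+0=2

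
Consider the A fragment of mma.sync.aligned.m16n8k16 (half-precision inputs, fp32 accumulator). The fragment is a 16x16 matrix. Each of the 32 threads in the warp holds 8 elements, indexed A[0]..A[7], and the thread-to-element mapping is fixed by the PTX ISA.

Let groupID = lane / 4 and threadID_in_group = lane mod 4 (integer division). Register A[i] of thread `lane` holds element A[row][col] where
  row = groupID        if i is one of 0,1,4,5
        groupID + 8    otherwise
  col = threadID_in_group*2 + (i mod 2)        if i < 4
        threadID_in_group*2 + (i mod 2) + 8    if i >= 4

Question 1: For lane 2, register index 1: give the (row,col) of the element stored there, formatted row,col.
2: gr=0,th=2
[1] (0+0,2*2+1+0) = (0,5)

0,5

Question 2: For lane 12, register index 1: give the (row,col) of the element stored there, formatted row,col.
lane 12->12/4=3, 12 mod 4=0
i=1  r:3+0->3  c:2·0+1+0->1

3,1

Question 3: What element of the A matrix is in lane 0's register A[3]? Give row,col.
lane 0->0/4=0, 0 mod 4=0
i=3  r:0+8->8  c:2·0+1+0->1

8,1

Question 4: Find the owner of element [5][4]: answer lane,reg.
r: 5->gid=5,r8=0  c: 4->c8=0,tid=2,i&1=0
L=5*4+2=22  i=0*4+0*2+0=0

22,0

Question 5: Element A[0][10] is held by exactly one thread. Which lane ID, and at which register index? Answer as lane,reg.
1,4

r=0->g=0,rb=0  c=10->cb=1,t=1,b0=0
L=0*4+1=1  i=1*4+0*2+0=4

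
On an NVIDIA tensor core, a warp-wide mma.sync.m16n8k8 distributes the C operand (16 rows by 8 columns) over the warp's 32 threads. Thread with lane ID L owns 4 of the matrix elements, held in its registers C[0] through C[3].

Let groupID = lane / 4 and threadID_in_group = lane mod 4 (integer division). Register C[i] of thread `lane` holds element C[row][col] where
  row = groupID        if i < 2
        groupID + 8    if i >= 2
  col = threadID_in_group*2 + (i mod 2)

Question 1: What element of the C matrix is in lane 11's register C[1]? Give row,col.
L=11->g=11>>2=2, t=11&3=3
[1]->row 2+0=2  col 3·2+1=7

2,7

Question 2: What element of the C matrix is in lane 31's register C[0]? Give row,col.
L=31->gid=31>>2=7, tid=31&3=3
[0]->row 7+0=7  col 3·2+0=6

7,6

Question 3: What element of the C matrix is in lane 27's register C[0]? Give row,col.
6,6

lane 27: g=6 (27/4), t=3 (27%4)
i=0: r=6+0=6, c=3*2+0=6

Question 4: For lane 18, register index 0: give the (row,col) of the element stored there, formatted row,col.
4,4

18: G=4,T=2
[0] (4+0,2*2+0) = (4,4)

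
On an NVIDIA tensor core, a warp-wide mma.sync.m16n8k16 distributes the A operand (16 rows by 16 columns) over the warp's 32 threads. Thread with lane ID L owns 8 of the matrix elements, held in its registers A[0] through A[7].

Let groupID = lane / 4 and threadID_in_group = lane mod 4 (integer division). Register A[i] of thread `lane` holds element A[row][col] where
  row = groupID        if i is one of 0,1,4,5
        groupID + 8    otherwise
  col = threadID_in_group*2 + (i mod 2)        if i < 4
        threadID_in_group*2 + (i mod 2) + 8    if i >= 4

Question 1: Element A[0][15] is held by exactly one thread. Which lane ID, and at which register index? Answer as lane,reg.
r: 0->gid=0,r8=0  c: 15->c8=1,tid=3,i&1=1
L=0*4+3=3  i=1*4+0*2+1=5

3,5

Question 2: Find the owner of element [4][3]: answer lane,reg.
r=4->g=4,rb=0  c=3->cb=0,t=1,b0=1
L=4*4+1=17  i=0*4+0*2+1=1

17,1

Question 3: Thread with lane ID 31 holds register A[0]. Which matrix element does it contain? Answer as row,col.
L=31->gid=31>>2=7, tid=31&3=3
[0]->row 7+0=7  col 3·2+0+0=6

7,6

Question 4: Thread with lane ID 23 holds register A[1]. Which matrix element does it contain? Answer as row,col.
5,7

lane 23=>23/4=5, 23 mod 4=3
i=1  r:5+0=>5  c:2·3+1+0=>7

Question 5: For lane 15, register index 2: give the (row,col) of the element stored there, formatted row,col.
lane 15: G=3 (15/4), T=3 (15%4)
i=2: r=3+8=11, c=3*2+0+0=6

11,6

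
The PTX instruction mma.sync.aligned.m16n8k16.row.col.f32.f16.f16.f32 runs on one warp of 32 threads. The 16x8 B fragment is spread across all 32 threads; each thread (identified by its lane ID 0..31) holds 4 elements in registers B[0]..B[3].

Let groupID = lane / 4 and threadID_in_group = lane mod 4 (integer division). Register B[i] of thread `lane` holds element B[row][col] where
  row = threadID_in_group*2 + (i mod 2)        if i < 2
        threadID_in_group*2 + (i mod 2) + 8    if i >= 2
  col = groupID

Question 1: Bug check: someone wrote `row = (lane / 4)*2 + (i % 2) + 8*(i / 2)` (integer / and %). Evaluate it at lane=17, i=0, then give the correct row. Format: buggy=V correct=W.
`(lane / 4)*2 + (i % 2) + 8*(i / 2)`[17,0]->8
lane 17: gid=4 (17/4), tid=1 (17%4)
i=0: r=1*2+0+0=2, c=gid=4
row: 8 vs 2

buggy=8 correct=2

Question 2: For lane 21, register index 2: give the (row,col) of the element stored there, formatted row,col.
10,5

21: grp=5,tig=1
[2] (1*2+0+8,5) = (10,5)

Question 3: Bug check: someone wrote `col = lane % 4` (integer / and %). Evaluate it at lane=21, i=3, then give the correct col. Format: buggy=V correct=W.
`lane % 4`[21,3]→1
lane 21→21/4=5, 21 mod 4=1
i=3  r:2·1+1+8→11  c:5
col: 1 vs 5

buggy=1 correct=5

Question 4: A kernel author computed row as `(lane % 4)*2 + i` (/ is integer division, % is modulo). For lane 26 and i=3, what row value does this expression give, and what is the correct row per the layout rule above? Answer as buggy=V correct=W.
buggy=7 correct=13

`(lane % 4)*2 + i`[26,3]⇒7
lane 26: gr=6 (26/4), th=2 (26%4)
i=3: r=2*2+1+8=13, c=gr=6
row: 7 vs 13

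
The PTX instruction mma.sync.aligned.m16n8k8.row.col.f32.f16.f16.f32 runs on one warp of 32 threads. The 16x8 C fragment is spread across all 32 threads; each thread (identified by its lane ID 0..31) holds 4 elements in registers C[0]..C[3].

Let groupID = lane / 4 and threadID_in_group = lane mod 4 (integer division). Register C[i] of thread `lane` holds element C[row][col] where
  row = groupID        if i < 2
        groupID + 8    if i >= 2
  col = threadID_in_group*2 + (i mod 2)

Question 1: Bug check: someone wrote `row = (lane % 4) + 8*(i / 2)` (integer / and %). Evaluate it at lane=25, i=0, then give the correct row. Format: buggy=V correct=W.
`(lane % 4) + 8*(i / 2)`[25,0]->1
lane 25->25/4=6, 25 mod 4=1
i=0  r:6+0->6  c:2·1+0->2
row: 1 vs 6

buggy=1 correct=6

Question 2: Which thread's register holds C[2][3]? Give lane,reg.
r: 2->gid=2,r8=0  c: 3->tid=1,i&1=1
L=2*4+1=9  i=0*2+1=1

9,1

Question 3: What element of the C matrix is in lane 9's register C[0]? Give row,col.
9: gid=2,tid=1
[0] (2+0,1*2+0) = (2,2)

2,2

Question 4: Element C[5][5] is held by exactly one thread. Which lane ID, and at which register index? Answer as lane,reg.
r=5->g=5,rb=0  c=5->t=2,b0=1
L=5*4+2=22  i=0*2+1=1

22,1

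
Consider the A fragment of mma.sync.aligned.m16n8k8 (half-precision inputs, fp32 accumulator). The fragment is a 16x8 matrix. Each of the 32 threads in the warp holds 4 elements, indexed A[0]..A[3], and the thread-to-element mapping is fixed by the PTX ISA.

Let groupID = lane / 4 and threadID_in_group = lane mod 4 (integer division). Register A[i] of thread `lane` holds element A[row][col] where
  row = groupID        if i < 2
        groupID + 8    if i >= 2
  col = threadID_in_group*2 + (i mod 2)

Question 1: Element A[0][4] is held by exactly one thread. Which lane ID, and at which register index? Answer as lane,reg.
2,0

r=0→G=0,rhi=0  c=4→T=2,p=0
L=0*4+2=2  i=0*2+0=0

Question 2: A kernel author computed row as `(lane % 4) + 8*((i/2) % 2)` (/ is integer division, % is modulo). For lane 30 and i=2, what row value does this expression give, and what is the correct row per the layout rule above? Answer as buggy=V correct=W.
buggy=10 correct=15

`(lane % 4) + 8*((i/2) % 2)`[30,2]->10
L=30->g=30>>2=7, t=30&3=2
[2]->row 7+8=15  col 2·2+0=4
row: 10 vs 15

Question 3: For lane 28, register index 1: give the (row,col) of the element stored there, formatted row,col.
lane 28->28/4=7, 28 mod 4=0
i=1  r:7+0->7  c:2·0+1->1

7,1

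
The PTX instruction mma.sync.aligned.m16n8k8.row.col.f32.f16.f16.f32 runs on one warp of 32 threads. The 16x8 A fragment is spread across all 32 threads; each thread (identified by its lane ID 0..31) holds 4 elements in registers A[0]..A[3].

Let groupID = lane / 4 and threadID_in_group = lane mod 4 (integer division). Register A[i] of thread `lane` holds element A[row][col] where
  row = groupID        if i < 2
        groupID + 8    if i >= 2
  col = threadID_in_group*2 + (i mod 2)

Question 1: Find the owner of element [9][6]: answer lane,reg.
r=9⇒gr=1,Rb=1  c=6⇒th=3,odd=0
L=1*4+3=7  i=1*2+0=2

7,2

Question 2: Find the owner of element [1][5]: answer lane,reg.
6,1

r: 1->gid=1,r8=0  c: 5->tid=2,i&1=1
L=1*4+2=6  i=0*2+1=1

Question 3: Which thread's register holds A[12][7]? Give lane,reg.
r:12=>grp=4,rB=1  c:7=>tig=3,lo=1
L=4*4+3=19  i=1*2+1=3

19,3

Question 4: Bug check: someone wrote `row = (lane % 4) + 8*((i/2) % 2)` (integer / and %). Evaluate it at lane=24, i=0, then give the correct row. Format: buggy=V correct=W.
`(lane % 4) + 8*((i/2) % 2)`[24,0]=>0
24: grp=6,tig=0
[0] (6+0,0*2+0) = (6,0)
row: 0 vs 6

buggy=0 correct=6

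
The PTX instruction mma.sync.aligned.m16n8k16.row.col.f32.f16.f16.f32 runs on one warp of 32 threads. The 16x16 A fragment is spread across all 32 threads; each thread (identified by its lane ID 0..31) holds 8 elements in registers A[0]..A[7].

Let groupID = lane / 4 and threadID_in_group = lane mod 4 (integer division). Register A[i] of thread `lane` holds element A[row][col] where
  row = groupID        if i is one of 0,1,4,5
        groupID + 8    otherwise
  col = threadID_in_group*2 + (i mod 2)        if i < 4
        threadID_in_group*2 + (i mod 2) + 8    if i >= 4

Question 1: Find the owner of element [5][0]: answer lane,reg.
20,0

r: 5->gid=5,r8=0  c: 0->c8=0,tid=0,i&1=0
L=5*4+0=20  i=0*4+0*2+0=0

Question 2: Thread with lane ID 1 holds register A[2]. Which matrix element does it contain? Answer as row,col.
8,2

lane 1: g=0 (1/4), t=1 (1%4)
i=2: r=0+8=8, c=1*2+0+0=2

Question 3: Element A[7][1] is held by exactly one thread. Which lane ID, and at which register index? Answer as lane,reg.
r: 7->gid=7,r8=0  c: 1->c8=0,tid=0,i&1=1
L=7*4+0=28  i=0*4+0*2+1=1

28,1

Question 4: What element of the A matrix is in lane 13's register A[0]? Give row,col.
3,2

lane 13: grp=3 (13/4), tig=1 (13%4)
i=0: r=3+0=3, c=1*2+0+0=2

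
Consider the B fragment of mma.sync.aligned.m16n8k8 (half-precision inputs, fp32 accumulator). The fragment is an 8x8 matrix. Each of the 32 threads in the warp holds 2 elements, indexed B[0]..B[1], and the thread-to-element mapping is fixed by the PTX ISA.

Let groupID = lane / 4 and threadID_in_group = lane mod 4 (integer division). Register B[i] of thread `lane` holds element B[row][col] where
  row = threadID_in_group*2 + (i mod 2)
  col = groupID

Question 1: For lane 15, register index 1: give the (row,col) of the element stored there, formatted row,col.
7,3

L=15→G=15>>2=3, T=15&3=3
[1]→row 3·2+1=7  col G=3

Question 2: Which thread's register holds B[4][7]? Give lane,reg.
30,0

c=7→G=7  r=4→T=2,p=0
L=7*4+2=30  i=0=0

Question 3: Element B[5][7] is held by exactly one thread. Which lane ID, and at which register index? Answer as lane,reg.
c:7=>grp=7  r:5=>tig=2,lo=1
L=7*4+2=30  i=1=1

30,1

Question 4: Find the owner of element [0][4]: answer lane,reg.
16,0

c: 4->gid=4  r: 0->tid=0,i&1=0
L=4*4+0=16  i=0=0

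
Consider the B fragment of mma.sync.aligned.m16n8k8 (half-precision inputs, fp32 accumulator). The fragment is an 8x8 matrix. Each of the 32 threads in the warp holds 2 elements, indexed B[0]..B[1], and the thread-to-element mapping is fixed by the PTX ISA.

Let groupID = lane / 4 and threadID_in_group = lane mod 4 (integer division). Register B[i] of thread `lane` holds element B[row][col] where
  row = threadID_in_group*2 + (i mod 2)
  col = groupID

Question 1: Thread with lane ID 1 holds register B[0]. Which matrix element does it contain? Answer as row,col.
1: gid=0,tid=1
[0] (1*2+0,0) = (2,0)

2,0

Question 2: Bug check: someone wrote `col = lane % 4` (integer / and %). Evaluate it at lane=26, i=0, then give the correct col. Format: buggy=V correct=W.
buggy=2 correct=6

`lane % 4`[26,0]->2
lane 26->26/4=6, 26 mod 4=2
i=0  r:2·2+0->4  c:6
col: 2 vs 6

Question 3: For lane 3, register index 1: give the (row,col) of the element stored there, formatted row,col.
L=3->g=3>>2=0, t=3&3=3
[1]->row 3·2+1=7  col g=0

7,0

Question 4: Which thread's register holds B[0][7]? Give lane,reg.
28,0

c: 7->gid=7  r: 0->tid=0,i&1=0
L=7*4+0=28  i=0=0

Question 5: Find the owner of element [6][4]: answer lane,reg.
c: 4->gid=4  r: 6->tid=3,i&1=0
L=4*4+3=19  i=0=0

19,0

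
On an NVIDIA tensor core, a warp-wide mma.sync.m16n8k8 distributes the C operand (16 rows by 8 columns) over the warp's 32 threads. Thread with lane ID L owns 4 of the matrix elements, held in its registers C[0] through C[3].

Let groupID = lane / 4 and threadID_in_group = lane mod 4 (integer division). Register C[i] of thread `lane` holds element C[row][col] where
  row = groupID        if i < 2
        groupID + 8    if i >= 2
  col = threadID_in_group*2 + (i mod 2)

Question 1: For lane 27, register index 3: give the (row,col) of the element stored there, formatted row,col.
L=27→G=27>>2=6, T=27&3=3
[3]→row 6+8=14  col 3·2+1=7

14,7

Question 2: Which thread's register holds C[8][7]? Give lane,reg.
3,3

r:8=>grp=0,rB=1  c:7=>tig=3,lo=1
L=0*4+3=3  i=1*2+1=3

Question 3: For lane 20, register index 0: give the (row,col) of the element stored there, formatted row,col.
5,0

L=20=>grp=20>>2=5, tig=20&3=0
[0]=>row 5+0=5  col 0·2+0=0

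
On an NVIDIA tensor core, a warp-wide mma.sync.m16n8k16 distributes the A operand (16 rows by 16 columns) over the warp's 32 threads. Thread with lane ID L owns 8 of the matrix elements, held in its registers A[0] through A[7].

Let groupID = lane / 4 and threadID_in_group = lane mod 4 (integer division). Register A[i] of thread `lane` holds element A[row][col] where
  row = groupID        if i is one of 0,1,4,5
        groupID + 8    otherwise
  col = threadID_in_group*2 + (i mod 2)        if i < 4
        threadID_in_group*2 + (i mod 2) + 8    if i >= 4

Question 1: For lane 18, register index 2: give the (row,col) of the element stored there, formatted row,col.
12,4

18: g=4,t=2
[2] (4+8,2*2+0+0) = (12,4)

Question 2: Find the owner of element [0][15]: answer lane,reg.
r:0=>grp=0,rB=0  c:15=>cB=1,tig=3,lo=1
L=0*4+3=3  i=1*4+0*2+1=5

3,5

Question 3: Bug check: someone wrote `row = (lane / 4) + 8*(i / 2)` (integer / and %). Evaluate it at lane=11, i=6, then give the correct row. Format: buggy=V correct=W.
buggy=26 correct=10

`(lane / 4) + 8*(i / 2)`[11,6]->26
lane 11->11/4=2, 11 mod 4=3
i=6  r:2+8->10  c:2·3+0+8->14
row: 26 vs 10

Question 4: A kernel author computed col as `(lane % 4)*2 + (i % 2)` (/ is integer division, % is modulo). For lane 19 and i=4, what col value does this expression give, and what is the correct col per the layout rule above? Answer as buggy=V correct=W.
buggy=6 correct=14

`(lane % 4)*2 + (i % 2)`[19,4]⇒6
lane 19: gr=4 (19/4), th=3 (19%4)
i=4: r=4+0=4, c=3*2+0+8=14
col: 6 vs 14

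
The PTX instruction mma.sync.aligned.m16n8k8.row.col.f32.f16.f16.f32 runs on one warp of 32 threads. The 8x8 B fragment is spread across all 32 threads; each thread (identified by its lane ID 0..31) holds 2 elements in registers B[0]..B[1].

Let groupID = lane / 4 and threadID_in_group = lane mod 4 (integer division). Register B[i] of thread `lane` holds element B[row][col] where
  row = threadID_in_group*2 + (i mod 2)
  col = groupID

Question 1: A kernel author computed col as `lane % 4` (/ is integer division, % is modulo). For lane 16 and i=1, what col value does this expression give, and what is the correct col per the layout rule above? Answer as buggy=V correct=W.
`lane % 4`[16,1]=>0
L=16=>grp=16>>2=4, tig=16&3=0
[1]=>row 0·2+1=1  col grp=4
col: 0 vs 4

buggy=0 correct=4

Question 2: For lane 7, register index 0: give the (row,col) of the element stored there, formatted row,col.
6,1

lane 7: gid=1 (7/4), tid=3 (7%4)
i=0: r=3*2+0=6, c=gid=1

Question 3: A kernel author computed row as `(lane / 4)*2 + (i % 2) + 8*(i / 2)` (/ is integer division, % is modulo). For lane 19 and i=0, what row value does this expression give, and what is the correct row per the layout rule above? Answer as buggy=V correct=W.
buggy=8 correct=6

`(lane / 4)*2 + (i % 2) + 8*(i / 2)`[19,0]->8
lane 19: gid=4 (19/4), tid=3 (19%4)
i=0: r=3*2+0=6, c=gid=4
row: 8 vs 6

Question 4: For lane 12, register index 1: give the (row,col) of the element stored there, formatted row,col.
1,3

L=12->gid=12>>2=3, tid=12&3=0
[1]->row 0·2+1=1  col gid=3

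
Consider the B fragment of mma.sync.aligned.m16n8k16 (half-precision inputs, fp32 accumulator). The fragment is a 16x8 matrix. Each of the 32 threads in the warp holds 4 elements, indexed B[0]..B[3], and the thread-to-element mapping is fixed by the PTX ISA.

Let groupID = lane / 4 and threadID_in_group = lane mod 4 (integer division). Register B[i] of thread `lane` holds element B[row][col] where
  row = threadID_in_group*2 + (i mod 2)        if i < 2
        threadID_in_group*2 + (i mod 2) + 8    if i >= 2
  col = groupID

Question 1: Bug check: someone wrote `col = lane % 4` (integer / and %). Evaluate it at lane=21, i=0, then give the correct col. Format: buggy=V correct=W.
buggy=1 correct=5

`lane % 4`[21,0]->1
21: gid=5,tid=1
[0] (1*2+0+0,5) = (2,5)
col: 1 vs 5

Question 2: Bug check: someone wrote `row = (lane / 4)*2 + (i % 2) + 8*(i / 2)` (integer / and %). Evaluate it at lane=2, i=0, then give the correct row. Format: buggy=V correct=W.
`(lane / 4)*2 + (i % 2) + 8*(i / 2)`[2,0]⇒0
lane 2⇒2/4=0, 2 mod 4=2
i=0  r:2·2+0+0⇒4  c:0
row: 0 vs 4

buggy=0 correct=4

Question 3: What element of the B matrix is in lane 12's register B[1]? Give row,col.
12: gid=3,tid=0
[1] (0*2+1+0,3) = (1,3)

1,3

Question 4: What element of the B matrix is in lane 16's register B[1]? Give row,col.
lane 16: grp=4 (16/4), tig=0 (16%4)
i=1: r=0*2+1+0=1, c=grp=4

1,4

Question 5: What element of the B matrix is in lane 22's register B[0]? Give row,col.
4,5

lane 22: G=5 (22/4), T=2 (22%4)
i=0: r=2*2+0+0=4, c=G=5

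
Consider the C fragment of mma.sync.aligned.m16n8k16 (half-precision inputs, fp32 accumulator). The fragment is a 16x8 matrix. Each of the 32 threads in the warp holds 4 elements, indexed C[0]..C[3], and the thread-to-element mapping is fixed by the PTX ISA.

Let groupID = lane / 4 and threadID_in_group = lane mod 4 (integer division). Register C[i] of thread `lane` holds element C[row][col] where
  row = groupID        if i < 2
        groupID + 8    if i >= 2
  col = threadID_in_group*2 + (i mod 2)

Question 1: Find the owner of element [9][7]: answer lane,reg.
7,3

r=9→G=1,rhi=1  c=7→T=3,p=1
L=1*4+3=7  i=1*2+1=3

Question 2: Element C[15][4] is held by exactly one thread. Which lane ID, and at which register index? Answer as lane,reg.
r=15⇒gr=7,Rb=1  c=4⇒th=2,odd=0
L=7*4+2=30  i=1*2+0=2

30,2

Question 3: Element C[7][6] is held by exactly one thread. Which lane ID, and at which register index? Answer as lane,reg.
31,0

r=7->g=7,rb=0  c=6->t=3,b0=0
L=7*4+3=31  i=0*2+0=0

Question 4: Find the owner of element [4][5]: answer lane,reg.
r=4->g=4,rb=0  c=5->t=2,b0=1
L=4*4+2=18  i=0*2+1=1

18,1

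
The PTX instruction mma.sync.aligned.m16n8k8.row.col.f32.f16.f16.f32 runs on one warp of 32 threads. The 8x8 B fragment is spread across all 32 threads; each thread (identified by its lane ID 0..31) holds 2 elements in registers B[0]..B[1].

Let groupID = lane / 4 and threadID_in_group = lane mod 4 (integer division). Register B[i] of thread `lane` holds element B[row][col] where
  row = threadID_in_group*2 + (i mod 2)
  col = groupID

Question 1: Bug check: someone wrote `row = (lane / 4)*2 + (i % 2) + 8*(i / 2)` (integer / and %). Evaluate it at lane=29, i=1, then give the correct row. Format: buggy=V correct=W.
`(lane / 4)*2 + (i % 2) + 8*(i / 2)`[29,1]->15
L=29->gid=29>>2=7, tid=29&3=1
[1]->row 1·2+1=3  col gid=7
row: 15 vs 3

buggy=15 correct=3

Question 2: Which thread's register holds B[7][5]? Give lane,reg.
23,1

c=5→G=5  r=7→T=3,p=1
L=5*4+3=23  i=1=1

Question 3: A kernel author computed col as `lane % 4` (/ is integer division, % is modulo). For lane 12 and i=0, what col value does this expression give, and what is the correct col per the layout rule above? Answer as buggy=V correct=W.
buggy=0 correct=3

`lane % 4`[12,0]⇒0
12: gr=3,th=0
[0] (0*2+0,3) = (0,3)
col: 0 vs 3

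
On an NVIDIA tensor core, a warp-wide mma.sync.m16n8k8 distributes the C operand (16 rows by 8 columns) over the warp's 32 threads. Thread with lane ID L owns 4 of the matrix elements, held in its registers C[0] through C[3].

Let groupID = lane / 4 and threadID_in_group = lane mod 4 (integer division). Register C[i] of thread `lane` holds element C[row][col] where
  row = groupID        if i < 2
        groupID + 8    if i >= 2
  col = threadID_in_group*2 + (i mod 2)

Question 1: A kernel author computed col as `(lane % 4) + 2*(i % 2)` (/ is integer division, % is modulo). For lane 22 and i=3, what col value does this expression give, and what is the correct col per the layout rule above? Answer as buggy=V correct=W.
`(lane % 4) + 2*(i % 2)`[22,3]→4
lane 22: G=5 (22/4), T=2 (22%4)
i=3: r=5+8=13, c=2*2+1=5
col: 4 vs 5

buggy=4 correct=5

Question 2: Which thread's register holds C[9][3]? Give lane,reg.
r=9->g=1,rb=1  c=3->t=1,b0=1
L=1*4+1=5  i=1*2+1=3

5,3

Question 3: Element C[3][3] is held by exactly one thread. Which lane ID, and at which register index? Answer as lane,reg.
r=3->g=3,rb=0  c=3->t=1,b0=1
L=3*4+1=13  i=0*2+1=1

13,1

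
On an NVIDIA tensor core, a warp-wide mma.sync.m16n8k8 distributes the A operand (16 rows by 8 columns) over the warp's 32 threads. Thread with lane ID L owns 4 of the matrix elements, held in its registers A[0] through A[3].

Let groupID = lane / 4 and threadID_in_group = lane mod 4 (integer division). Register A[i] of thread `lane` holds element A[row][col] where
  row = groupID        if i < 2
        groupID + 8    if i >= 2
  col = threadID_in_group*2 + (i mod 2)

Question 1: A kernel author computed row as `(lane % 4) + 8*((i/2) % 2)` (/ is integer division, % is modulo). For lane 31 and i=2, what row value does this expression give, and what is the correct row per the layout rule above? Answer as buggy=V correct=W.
`(lane % 4) + 8*((i/2) % 2)`[31,2]→11
L=31→G=31>>2=7, T=31&3=3
[2]→row 7+8=15  col 3·2+0=6
row: 11 vs 15

buggy=11 correct=15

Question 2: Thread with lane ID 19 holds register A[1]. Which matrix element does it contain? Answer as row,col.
4,7

L=19->g=19>>2=4, t=19&3=3
[1]->row 4+0=4  col 3·2+1=7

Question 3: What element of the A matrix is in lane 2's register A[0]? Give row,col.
0,4

lane 2⇒2/4=0, 2 mod 4=2
i=0  r:0+0⇒0  c:2·2+0⇒4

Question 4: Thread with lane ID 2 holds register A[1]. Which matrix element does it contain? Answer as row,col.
L=2->g=2>>2=0, t=2&3=2
[1]->row 0+0=0  col 2·2+1=5

0,5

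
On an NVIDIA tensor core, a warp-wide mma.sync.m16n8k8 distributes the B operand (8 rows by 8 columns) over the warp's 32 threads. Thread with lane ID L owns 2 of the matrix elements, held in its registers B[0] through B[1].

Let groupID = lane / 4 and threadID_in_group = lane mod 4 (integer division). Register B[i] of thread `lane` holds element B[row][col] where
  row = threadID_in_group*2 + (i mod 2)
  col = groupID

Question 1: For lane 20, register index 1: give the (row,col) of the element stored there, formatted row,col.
lane 20: gid=5 (20/4), tid=0 (20%4)
i=1: r=0*2+1=1, c=gid=5

1,5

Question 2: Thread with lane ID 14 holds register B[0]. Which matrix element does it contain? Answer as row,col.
lane 14: gid=3 (14/4), tid=2 (14%4)
i=0: r=2*2+0=4, c=gid=3

4,3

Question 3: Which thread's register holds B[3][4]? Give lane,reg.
c=4→G=4  r=3→T=1,p=1
L=4*4+1=17  i=1=1

17,1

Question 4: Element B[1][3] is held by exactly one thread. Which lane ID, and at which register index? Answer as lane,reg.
12,1

c: 3->gid=3  r: 1->tid=0,i&1=1
L=3*4+0=12  i=1=1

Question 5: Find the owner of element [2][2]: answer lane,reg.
c=2→G=2  r=2→T=1,p=0
L=2*4+1=9  i=0=0

9,0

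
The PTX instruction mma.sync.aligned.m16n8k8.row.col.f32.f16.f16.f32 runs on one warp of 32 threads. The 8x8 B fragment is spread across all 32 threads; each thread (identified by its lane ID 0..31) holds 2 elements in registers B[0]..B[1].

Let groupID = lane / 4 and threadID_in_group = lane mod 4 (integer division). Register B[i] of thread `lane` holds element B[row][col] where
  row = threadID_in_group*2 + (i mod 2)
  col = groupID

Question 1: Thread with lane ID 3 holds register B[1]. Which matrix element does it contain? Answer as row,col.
lane 3=>3/4=0, 3 mod 4=3
i=1  r:2·3+1=>7  c:0

7,0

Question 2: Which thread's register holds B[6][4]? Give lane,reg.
c: 4->gid=4  r: 6->tid=3,i&1=0
L=4*4+3=19  i=0=0

19,0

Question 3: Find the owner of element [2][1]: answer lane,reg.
c=1⇒gr=1  r=2⇒th=1,odd=0
L=1*4+1=5  i=0=0

5,0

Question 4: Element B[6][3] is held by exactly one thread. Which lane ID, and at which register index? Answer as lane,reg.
15,0

c=3→G=3  r=6→T=3,p=0
L=3*4+3=15  i=0=0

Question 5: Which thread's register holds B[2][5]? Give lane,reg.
21,0

c=5⇒gr=5  r=2⇒th=1,odd=0
L=5*4+1=21  i=0=0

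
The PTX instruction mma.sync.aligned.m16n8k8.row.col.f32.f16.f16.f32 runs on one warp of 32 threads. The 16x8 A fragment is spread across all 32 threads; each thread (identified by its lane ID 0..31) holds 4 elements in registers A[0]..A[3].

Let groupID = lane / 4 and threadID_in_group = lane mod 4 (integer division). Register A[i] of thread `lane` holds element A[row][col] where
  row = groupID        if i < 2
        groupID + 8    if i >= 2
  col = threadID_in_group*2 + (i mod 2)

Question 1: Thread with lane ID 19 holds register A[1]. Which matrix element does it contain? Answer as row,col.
lane 19⇒19/4=4, 19 mod 4=3
i=1  r:4+0⇒4  c:2·3+1⇒7

4,7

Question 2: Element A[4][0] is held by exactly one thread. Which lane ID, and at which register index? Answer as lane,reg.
16,0

r=4→G=4,rhi=0  c=0→T=0,p=0
L=4*4+0=16  i=0*2+0=0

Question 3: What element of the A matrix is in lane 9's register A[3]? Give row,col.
10,3

9: G=2,T=1
[3] (2+8,1*2+1) = (10,3)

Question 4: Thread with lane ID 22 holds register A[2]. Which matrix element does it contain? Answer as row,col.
L=22->g=22>>2=5, t=22&3=2
[2]->row 5+8=13  col 2·2+0=4

13,4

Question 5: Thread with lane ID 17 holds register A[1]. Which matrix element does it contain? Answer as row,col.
17: gr=4,th=1
[1] (4+0,1*2+1) = (4,3)

4,3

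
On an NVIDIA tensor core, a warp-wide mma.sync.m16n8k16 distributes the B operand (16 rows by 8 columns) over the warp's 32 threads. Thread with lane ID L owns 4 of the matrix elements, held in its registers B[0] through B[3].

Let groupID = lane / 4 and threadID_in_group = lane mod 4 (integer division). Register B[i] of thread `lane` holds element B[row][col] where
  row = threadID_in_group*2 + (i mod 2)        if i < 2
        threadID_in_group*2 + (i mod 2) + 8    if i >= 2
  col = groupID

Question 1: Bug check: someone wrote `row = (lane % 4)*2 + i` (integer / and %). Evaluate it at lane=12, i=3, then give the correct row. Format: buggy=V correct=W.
buggy=3 correct=9

`(lane % 4)*2 + i`[12,3]->3
lane 12->12/4=3, 12 mod 4=0
i=3  r:2·0+1+8->9  c:3
row: 3 vs 9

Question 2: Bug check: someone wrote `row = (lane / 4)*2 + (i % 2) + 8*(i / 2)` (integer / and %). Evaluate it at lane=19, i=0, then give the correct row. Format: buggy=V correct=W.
buggy=8 correct=6

`(lane / 4)*2 + (i % 2) + 8*(i / 2)`[19,0]->8
lane 19: gid=4 (19/4), tid=3 (19%4)
i=0: r=3*2+0+0=6, c=gid=4
row: 8 vs 6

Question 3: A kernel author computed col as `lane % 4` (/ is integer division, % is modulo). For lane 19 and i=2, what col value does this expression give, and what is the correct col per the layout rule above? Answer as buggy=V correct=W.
`lane % 4`[19,2]->3
lane 19->19/4=4, 19 mod 4=3
i=2  r:2·3+0+8->14  c:4
col: 3 vs 4

buggy=3 correct=4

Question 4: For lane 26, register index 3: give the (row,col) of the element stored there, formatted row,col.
lane 26⇒26/4=6, 26 mod 4=2
i=3  r:2·2+1+8⇒13  c:6

13,6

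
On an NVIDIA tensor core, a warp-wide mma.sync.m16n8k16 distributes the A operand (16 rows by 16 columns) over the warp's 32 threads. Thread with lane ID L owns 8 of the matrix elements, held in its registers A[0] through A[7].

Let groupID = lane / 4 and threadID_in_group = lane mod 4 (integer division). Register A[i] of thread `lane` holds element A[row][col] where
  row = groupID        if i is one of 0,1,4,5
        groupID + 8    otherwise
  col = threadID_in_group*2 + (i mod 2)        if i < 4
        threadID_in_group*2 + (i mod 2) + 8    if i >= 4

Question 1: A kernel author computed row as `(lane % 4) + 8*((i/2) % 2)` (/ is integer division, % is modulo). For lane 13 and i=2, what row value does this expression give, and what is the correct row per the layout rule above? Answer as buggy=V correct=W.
`(lane % 4) + 8*((i/2) % 2)`[13,2]=>9
13: grp=3,tig=1
[2] (3+8,1*2+0+0) = (11,2)
row: 9 vs 11

buggy=9 correct=11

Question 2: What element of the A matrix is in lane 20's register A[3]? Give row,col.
lane 20⇒20/4=5, 20 mod 4=0
i=3  r:5+8⇒13  c:2·0+1+0⇒1

13,1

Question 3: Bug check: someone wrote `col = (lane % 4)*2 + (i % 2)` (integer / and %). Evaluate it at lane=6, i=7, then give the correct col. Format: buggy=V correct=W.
buggy=5 correct=13

`(lane % 4)*2 + (i % 2)`[6,7]=>5
lane 6: grp=1 (6/4), tig=2 (6%4)
i=7: r=1+8=9, c=2*2+1+8=13
col: 5 vs 13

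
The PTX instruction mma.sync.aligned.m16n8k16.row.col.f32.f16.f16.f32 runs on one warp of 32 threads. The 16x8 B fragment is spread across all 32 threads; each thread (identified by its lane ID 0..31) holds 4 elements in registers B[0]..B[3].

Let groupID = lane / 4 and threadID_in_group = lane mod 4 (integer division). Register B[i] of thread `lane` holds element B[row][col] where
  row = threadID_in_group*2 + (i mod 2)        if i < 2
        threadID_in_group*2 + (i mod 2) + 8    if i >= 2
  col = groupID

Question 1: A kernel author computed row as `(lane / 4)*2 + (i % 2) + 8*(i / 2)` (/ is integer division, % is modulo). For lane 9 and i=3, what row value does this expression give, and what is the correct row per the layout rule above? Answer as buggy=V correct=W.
buggy=13 correct=11

`(lane / 4)*2 + (i % 2) + 8*(i / 2)`[9,3]=>13
lane 9: grp=2 (9/4), tig=1 (9%4)
i=3: r=1*2+1+8=11, c=grp=2
row: 13 vs 11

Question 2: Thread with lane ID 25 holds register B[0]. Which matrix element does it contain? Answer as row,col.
2,6

L=25=>grp=25>>2=6, tig=25&3=1
[0]=>row 1·2+0+0=2  col grp=6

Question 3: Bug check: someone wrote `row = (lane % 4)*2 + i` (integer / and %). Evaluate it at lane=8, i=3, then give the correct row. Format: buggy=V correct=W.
`(lane % 4)*2 + i`[8,3]→3
L=8→G=8>>2=2, T=8&3=0
[3]→row 0·2+1+8=9  col G=2
row: 3 vs 9

buggy=3 correct=9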